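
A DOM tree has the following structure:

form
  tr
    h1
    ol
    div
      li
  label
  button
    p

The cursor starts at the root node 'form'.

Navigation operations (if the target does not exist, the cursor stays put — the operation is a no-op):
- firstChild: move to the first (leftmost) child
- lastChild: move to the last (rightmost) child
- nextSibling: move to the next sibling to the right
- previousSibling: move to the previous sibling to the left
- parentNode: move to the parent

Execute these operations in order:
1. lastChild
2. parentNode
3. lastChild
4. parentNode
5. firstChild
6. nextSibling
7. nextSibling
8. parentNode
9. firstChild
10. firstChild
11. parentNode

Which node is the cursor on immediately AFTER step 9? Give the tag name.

After 1 (lastChild): button
After 2 (parentNode): form
After 3 (lastChild): button
After 4 (parentNode): form
After 5 (firstChild): tr
After 6 (nextSibling): label
After 7 (nextSibling): button
After 8 (parentNode): form
After 9 (firstChild): tr

Answer: tr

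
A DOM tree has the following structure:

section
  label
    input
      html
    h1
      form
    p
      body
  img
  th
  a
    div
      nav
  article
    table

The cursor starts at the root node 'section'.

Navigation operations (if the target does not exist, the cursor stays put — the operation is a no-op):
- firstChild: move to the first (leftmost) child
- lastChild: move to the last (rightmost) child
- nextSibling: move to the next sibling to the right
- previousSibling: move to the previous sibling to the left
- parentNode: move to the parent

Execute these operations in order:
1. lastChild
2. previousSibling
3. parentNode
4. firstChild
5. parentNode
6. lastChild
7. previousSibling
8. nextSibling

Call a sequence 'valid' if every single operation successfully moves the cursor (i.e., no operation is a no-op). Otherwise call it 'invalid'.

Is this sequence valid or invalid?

Answer: valid

Derivation:
After 1 (lastChild): article
After 2 (previousSibling): a
After 3 (parentNode): section
After 4 (firstChild): label
After 5 (parentNode): section
After 6 (lastChild): article
After 7 (previousSibling): a
After 8 (nextSibling): article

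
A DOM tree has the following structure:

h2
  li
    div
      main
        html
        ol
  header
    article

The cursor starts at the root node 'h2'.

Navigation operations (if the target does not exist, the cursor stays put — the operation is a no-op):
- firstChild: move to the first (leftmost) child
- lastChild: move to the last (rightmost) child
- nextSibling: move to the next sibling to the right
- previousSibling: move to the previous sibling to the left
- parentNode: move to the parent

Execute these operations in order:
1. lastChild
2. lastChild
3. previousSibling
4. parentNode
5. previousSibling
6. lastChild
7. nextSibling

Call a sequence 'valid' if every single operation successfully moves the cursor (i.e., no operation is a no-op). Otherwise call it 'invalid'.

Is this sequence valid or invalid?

Answer: invalid

Derivation:
After 1 (lastChild): header
After 2 (lastChild): article
After 3 (previousSibling): article (no-op, stayed)
After 4 (parentNode): header
After 5 (previousSibling): li
After 6 (lastChild): div
After 7 (nextSibling): div (no-op, stayed)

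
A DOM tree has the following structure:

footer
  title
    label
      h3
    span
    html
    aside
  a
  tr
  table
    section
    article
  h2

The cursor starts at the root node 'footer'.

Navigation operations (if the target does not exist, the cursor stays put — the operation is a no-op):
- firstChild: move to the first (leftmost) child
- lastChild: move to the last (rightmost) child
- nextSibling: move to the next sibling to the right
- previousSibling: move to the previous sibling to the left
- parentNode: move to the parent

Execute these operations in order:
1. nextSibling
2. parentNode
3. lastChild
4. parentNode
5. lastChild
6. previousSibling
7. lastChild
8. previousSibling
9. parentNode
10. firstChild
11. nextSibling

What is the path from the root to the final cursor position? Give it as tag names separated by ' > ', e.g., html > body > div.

After 1 (nextSibling): footer (no-op, stayed)
After 2 (parentNode): footer (no-op, stayed)
After 3 (lastChild): h2
After 4 (parentNode): footer
After 5 (lastChild): h2
After 6 (previousSibling): table
After 7 (lastChild): article
After 8 (previousSibling): section
After 9 (parentNode): table
After 10 (firstChild): section
After 11 (nextSibling): article

Answer: footer > table > article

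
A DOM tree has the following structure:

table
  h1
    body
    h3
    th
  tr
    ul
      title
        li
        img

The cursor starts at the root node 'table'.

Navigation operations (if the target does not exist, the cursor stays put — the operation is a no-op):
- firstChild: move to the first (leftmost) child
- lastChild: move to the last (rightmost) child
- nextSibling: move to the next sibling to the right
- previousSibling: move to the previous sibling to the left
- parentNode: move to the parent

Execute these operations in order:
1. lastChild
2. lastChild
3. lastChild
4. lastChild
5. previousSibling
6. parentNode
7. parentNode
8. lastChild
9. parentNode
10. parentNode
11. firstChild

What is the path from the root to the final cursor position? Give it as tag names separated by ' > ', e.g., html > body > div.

After 1 (lastChild): tr
After 2 (lastChild): ul
After 3 (lastChild): title
After 4 (lastChild): img
After 5 (previousSibling): li
After 6 (parentNode): title
After 7 (parentNode): ul
After 8 (lastChild): title
After 9 (parentNode): ul
After 10 (parentNode): tr
After 11 (firstChild): ul

Answer: table > tr > ul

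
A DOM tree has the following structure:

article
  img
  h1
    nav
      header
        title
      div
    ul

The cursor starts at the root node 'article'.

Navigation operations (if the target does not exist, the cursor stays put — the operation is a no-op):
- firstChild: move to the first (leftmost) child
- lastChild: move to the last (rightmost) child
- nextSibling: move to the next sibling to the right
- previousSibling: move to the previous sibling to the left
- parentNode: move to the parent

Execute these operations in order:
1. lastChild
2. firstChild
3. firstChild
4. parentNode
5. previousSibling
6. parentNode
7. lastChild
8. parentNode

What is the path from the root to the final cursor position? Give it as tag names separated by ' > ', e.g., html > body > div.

After 1 (lastChild): h1
After 2 (firstChild): nav
After 3 (firstChild): header
After 4 (parentNode): nav
After 5 (previousSibling): nav (no-op, stayed)
After 6 (parentNode): h1
After 7 (lastChild): ul
After 8 (parentNode): h1

Answer: article > h1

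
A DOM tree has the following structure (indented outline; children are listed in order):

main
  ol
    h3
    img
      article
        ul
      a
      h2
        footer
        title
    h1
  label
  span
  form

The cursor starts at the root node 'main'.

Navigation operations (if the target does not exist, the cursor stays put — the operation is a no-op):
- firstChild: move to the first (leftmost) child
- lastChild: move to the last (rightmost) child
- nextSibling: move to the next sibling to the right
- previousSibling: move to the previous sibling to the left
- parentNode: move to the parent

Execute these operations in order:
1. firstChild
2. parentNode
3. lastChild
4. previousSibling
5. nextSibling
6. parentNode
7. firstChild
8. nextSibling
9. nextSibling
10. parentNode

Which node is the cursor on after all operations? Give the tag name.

Answer: main

Derivation:
After 1 (firstChild): ol
After 2 (parentNode): main
After 3 (lastChild): form
After 4 (previousSibling): span
After 5 (nextSibling): form
After 6 (parentNode): main
After 7 (firstChild): ol
After 8 (nextSibling): label
After 9 (nextSibling): span
After 10 (parentNode): main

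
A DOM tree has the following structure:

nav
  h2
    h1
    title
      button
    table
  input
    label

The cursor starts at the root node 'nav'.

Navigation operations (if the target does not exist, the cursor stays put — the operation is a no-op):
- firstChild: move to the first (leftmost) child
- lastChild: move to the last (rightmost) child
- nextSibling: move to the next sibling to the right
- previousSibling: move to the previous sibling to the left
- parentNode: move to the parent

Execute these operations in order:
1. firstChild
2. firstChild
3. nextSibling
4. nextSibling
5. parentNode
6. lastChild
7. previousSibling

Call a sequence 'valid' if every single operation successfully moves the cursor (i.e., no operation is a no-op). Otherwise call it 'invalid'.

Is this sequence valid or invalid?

Answer: valid

Derivation:
After 1 (firstChild): h2
After 2 (firstChild): h1
After 3 (nextSibling): title
After 4 (nextSibling): table
After 5 (parentNode): h2
After 6 (lastChild): table
After 7 (previousSibling): title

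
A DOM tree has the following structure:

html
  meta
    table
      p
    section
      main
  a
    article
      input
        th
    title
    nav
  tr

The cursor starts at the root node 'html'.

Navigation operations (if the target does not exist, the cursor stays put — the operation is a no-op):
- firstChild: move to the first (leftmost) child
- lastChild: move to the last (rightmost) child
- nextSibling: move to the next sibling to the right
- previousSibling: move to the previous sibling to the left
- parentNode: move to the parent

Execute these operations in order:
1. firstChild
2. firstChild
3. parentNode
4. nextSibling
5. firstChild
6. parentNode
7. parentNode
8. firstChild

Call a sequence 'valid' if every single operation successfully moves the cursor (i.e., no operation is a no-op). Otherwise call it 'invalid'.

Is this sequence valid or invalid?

Answer: valid

Derivation:
After 1 (firstChild): meta
After 2 (firstChild): table
After 3 (parentNode): meta
After 4 (nextSibling): a
After 5 (firstChild): article
After 6 (parentNode): a
After 7 (parentNode): html
After 8 (firstChild): meta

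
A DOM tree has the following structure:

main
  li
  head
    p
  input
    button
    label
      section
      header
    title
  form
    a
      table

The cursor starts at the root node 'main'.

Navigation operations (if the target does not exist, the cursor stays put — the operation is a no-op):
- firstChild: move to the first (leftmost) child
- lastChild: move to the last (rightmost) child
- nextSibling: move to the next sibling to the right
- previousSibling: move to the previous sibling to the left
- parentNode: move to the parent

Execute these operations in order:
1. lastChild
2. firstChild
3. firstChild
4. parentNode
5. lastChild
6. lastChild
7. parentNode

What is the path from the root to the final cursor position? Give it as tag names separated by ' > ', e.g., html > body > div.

After 1 (lastChild): form
After 2 (firstChild): a
After 3 (firstChild): table
After 4 (parentNode): a
After 5 (lastChild): table
After 6 (lastChild): table (no-op, stayed)
After 7 (parentNode): a

Answer: main > form > a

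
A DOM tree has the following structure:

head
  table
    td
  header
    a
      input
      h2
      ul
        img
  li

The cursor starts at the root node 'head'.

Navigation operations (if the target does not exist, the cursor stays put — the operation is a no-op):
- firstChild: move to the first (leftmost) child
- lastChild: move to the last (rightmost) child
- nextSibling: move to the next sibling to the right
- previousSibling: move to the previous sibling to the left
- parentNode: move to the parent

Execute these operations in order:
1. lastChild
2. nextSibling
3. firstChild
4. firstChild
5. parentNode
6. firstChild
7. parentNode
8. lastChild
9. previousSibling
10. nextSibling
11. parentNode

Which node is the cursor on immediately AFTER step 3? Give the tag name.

After 1 (lastChild): li
After 2 (nextSibling): li (no-op, stayed)
After 3 (firstChild): li (no-op, stayed)

Answer: li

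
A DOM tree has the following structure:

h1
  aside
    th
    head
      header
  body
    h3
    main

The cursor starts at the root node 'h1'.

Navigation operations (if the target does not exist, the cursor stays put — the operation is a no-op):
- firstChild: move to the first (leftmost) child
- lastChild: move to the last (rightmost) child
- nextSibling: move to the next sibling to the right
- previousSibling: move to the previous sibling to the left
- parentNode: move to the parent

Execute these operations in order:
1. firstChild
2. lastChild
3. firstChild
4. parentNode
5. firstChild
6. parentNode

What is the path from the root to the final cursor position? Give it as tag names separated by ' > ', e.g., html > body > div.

Answer: h1 > aside > head

Derivation:
After 1 (firstChild): aside
After 2 (lastChild): head
After 3 (firstChild): header
After 4 (parentNode): head
After 5 (firstChild): header
After 6 (parentNode): head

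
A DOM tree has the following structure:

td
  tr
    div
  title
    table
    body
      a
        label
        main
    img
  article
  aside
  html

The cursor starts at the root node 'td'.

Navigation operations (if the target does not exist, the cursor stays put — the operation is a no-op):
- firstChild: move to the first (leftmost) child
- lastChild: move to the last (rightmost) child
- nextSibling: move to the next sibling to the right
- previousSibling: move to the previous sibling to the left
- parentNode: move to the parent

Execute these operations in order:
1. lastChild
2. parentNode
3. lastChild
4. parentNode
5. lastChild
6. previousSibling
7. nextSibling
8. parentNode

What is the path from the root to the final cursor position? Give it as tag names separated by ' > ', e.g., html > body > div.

After 1 (lastChild): html
After 2 (parentNode): td
After 3 (lastChild): html
After 4 (parentNode): td
After 5 (lastChild): html
After 6 (previousSibling): aside
After 7 (nextSibling): html
After 8 (parentNode): td

Answer: td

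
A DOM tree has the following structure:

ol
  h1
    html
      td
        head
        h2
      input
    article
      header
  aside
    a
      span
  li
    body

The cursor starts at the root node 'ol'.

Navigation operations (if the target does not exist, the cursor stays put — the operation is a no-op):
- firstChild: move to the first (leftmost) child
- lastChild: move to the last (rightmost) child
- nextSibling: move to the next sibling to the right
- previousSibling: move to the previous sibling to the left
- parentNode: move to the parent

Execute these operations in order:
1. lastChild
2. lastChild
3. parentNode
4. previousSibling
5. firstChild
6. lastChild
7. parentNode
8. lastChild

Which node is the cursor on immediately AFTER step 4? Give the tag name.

After 1 (lastChild): li
After 2 (lastChild): body
After 3 (parentNode): li
After 4 (previousSibling): aside

Answer: aside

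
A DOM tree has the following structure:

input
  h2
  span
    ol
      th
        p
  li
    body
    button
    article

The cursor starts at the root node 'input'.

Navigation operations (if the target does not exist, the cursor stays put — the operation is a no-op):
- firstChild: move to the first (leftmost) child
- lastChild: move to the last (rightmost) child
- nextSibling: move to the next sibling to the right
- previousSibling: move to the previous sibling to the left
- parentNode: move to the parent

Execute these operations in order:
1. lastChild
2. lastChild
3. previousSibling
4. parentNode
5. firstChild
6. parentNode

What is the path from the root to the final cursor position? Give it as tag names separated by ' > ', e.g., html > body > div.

Answer: input > li

Derivation:
After 1 (lastChild): li
After 2 (lastChild): article
After 3 (previousSibling): button
After 4 (parentNode): li
After 5 (firstChild): body
After 6 (parentNode): li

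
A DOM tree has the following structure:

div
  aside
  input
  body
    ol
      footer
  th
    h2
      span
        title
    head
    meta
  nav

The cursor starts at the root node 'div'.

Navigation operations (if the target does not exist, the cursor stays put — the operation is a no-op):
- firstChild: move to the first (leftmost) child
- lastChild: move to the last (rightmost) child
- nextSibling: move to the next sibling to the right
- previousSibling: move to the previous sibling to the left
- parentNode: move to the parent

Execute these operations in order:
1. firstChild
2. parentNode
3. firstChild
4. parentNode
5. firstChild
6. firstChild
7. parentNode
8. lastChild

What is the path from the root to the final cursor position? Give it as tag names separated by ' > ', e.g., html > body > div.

Answer: div > nav

Derivation:
After 1 (firstChild): aside
After 2 (parentNode): div
After 3 (firstChild): aside
After 4 (parentNode): div
After 5 (firstChild): aside
After 6 (firstChild): aside (no-op, stayed)
After 7 (parentNode): div
After 8 (lastChild): nav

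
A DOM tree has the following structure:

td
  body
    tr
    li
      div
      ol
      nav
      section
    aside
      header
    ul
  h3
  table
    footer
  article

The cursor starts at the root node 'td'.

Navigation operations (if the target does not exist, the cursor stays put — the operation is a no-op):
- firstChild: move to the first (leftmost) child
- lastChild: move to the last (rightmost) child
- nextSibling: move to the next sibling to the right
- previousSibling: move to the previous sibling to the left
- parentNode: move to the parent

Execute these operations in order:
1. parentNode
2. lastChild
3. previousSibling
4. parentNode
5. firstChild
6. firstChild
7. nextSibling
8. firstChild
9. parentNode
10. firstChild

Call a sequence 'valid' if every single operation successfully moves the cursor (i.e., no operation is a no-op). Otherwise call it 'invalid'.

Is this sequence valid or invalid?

Answer: invalid

Derivation:
After 1 (parentNode): td (no-op, stayed)
After 2 (lastChild): article
After 3 (previousSibling): table
After 4 (parentNode): td
After 5 (firstChild): body
After 6 (firstChild): tr
After 7 (nextSibling): li
After 8 (firstChild): div
After 9 (parentNode): li
After 10 (firstChild): div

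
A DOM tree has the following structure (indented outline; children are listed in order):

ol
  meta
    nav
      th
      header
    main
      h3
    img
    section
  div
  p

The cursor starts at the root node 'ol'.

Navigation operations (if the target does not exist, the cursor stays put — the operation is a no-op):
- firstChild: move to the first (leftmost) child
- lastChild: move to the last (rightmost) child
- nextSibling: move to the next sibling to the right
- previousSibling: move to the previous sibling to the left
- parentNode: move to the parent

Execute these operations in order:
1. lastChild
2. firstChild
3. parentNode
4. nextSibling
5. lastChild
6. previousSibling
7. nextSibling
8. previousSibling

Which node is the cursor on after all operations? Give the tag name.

After 1 (lastChild): p
After 2 (firstChild): p (no-op, stayed)
After 3 (parentNode): ol
After 4 (nextSibling): ol (no-op, stayed)
After 5 (lastChild): p
After 6 (previousSibling): div
After 7 (nextSibling): p
After 8 (previousSibling): div

Answer: div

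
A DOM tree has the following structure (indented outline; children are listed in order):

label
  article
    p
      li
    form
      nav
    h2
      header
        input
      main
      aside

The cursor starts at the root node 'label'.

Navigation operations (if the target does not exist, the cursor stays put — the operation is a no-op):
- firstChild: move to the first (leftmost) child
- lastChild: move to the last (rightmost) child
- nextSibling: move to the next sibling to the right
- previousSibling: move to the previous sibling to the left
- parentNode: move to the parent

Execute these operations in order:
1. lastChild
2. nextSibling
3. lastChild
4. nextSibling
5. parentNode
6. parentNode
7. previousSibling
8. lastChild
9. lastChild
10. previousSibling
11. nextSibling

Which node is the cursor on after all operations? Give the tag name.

After 1 (lastChild): article
After 2 (nextSibling): article (no-op, stayed)
After 3 (lastChild): h2
After 4 (nextSibling): h2 (no-op, stayed)
After 5 (parentNode): article
After 6 (parentNode): label
After 7 (previousSibling): label (no-op, stayed)
After 8 (lastChild): article
After 9 (lastChild): h2
After 10 (previousSibling): form
After 11 (nextSibling): h2

Answer: h2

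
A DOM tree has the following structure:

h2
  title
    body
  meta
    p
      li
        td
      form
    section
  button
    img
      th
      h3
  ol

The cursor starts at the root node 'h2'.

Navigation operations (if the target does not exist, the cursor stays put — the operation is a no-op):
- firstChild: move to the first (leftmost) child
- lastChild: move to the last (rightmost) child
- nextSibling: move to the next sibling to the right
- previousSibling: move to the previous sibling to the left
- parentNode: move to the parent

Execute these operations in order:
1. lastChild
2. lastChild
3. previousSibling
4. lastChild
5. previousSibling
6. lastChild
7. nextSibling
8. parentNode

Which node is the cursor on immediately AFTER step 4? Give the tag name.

After 1 (lastChild): ol
After 2 (lastChild): ol (no-op, stayed)
After 3 (previousSibling): button
After 4 (lastChild): img

Answer: img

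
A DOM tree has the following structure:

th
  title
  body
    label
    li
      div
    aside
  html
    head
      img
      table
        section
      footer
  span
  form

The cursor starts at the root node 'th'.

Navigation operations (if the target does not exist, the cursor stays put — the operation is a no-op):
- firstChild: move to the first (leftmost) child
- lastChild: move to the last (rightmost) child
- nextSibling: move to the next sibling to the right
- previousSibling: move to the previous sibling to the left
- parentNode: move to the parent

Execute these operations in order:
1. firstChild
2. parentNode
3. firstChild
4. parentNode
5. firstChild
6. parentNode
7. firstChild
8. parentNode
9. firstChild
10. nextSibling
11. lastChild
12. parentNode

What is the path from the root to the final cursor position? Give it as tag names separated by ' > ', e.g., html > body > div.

Answer: th > body

Derivation:
After 1 (firstChild): title
After 2 (parentNode): th
After 3 (firstChild): title
After 4 (parentNode): th
After 5 (firstChild): title
After 6 (parentNode): th
After 7 (firstChild): title
After 8 (parentNode): th
After 9 (firstChild): title
After 10 (nextSibling): body
After 11 (lastChild): aside
After 12 (parentNode): body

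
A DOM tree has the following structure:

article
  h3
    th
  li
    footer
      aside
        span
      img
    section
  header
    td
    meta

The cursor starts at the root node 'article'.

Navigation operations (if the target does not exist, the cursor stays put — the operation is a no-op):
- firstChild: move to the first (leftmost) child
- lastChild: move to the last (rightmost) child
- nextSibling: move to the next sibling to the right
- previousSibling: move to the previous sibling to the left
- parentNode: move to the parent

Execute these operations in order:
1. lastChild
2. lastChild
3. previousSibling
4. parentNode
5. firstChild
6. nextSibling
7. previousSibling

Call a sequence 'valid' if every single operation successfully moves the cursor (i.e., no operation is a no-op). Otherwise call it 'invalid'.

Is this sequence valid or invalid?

Answer: valid

Derivation:
After 1 (lastChild): header
After 2 (lastChild): meta
After 3 (previousSibling): td
After 4 (parentNode): header
After 5 (firstChild): td
After 6 (nextSibling): meta
After 7 (previousSibling): td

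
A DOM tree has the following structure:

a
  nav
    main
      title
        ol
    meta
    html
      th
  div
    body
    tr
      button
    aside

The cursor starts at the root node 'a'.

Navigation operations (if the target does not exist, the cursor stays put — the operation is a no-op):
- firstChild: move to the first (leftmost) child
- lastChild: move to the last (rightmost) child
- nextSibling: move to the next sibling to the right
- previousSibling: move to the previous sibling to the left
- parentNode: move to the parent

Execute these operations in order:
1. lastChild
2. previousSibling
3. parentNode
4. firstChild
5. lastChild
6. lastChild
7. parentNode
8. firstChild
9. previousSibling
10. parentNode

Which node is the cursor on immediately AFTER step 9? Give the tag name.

Answer: th

Derivation:
After 1 (lastChild): div
After 2 (previousSibling): nav
After 3 (parentNode): a
After 4 (firstChild): nav
After 5 (lastChild): html
After 6 (lastChild): th
After 7 (parentNode): html
After 8 (firstChild): th
After 9 (previousSibling): th (no-op, stayed)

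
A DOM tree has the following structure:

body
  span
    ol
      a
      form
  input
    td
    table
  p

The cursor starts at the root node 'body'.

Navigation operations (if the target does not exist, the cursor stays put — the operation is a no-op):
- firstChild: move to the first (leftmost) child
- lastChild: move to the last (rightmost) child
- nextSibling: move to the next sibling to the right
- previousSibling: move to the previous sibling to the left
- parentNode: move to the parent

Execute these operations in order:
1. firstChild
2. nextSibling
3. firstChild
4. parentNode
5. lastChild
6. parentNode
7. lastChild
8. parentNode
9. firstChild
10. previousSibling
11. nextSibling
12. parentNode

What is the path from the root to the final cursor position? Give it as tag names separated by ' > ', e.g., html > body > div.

Answer: body > input

Derivation:
After 1 (firstChild): span
After 2 (nextSibling): input
After 3 (firstChild): td
After 4 (parentNode): input
After 5 (lastChild): table
After 6 (parentNode): input
After 7 (lastChild): table
After 8 (parentNode): input
After 9 (firstChild): td
After 10 (previousSibling): td (no-op, stayed)
After 11 (nextSibling): table
After 12 (parentNode): input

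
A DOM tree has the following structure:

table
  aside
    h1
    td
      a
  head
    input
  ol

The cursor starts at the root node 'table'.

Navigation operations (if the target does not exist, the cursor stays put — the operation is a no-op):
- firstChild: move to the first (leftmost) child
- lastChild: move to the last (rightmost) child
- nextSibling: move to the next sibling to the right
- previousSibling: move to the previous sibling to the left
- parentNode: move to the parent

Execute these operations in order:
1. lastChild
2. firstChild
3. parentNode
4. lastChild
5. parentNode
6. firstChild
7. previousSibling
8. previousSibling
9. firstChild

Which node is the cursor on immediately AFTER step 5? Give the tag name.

After 1 (lastChild): ol
After 2 (firstChild): ol (no-op, stayed)
After 3 (parentNode): table
After 4 (lastChild): ol
After 5 (parentNode): table

Answer: table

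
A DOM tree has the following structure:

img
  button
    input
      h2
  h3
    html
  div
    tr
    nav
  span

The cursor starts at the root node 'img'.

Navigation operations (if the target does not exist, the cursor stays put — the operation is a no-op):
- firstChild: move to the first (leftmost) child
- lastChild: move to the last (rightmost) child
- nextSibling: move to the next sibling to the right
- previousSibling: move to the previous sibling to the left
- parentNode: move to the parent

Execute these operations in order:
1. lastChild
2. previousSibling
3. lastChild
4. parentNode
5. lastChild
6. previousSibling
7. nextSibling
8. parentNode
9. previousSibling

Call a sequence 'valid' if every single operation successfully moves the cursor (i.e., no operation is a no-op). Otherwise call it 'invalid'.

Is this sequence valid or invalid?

Answer: valid

Derivation:
After 1 (lastChild): span
After 2 (previousSibling): div
After 3 (lastChild): nav
After 4 (parentNode): div
After 5 (lastChild): nav
After 6 (previousSibling): tr
After 7 (nextSibling): nav
After 8 (parentNode): div
After 9 (previousSibling): h3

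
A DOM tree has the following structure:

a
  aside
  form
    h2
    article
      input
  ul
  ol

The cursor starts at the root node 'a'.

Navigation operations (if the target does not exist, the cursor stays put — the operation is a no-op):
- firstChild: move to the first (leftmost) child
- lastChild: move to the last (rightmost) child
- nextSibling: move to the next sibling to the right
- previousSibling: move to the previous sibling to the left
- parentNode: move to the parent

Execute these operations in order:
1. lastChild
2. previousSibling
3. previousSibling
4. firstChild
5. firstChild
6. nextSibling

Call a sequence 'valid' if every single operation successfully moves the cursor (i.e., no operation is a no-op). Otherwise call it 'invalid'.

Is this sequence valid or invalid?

After 1 (lastChild): ol
After 2 (previousSibling): ul
After 3 (previousSibling): form
After 4 (firstChild): h2
After 5 (firstChild): h2 (no-op, stayed)
After 6 (nextSibling): article

Answer: invalid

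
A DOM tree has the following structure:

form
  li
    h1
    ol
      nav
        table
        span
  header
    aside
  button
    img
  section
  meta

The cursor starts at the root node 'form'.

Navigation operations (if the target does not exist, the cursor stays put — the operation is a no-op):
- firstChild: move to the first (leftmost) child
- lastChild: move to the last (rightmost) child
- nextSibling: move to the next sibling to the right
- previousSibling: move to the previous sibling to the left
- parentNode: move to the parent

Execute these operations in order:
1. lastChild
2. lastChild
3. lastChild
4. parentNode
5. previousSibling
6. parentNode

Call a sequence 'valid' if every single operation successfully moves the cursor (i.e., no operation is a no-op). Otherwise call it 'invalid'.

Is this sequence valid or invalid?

Answer: invalid

Derivation:
After 1 (lastChild): meta
After 2 (lastChild): meta (no-op, stayed)
After 3 (lastChild): meta (no-op, stayed)
After 4 (parentNode): form
After 5 (previousSibling): form (no-op, stayed)
After 6 (parentNode): form (no-op, stayed)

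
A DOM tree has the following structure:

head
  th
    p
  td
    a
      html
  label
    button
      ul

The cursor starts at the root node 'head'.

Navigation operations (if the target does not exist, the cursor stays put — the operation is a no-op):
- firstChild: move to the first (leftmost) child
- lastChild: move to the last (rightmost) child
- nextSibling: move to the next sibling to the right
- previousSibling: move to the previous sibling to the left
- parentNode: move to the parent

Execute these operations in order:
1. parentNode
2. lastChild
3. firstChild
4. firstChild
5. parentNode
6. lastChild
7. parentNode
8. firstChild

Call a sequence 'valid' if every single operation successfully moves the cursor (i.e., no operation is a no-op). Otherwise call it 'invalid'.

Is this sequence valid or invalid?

After 1 (parentNode): head (no-op, stayed)
After 2 (lastChild): label
After 3 (firstChild): button
After 4 (firstChild): ul
After 5 (parentNode): button
After 6 (lastChild): ul
After 7 (parentNode): button
After 8 (firstChild): ul

Answer: invalid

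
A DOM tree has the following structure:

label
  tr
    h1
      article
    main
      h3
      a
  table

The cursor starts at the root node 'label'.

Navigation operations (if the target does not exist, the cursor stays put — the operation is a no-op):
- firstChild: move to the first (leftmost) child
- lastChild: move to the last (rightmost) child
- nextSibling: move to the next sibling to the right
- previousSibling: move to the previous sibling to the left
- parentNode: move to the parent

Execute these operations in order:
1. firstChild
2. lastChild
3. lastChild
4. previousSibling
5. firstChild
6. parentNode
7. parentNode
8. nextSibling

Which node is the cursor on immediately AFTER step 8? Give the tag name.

After 1 (firstChild): tr
After 2 (lastChild): main
After 3 (lastChild): a
After 4 (previousSibling): h3
After 5 (firstChild): h3 (no-op, stayed)
After 6 (parentNode): main
After 7 (parentNode): tr
After 8 (nextSibling): table

Answer: table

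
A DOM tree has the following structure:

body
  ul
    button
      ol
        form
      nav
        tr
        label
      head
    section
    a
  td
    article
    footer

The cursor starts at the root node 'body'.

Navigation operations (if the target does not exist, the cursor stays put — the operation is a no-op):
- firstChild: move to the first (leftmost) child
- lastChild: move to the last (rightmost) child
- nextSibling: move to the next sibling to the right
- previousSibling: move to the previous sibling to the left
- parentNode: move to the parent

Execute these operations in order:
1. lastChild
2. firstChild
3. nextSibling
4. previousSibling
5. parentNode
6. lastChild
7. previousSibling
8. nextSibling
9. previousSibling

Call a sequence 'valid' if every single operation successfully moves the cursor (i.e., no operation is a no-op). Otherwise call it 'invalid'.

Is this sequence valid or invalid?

Answer: valid

Derivation:
After 1 (lastChild): td
After 2 (firstChild): article
After 3 (nextSibling): footer
After 4 (previousSibling): article
After 5 (parentNode): td
After 6 (lastChild): footer
After 7 (previousSibling): article
After 8 (nextSibling): footer
After 9 (previousSibling): article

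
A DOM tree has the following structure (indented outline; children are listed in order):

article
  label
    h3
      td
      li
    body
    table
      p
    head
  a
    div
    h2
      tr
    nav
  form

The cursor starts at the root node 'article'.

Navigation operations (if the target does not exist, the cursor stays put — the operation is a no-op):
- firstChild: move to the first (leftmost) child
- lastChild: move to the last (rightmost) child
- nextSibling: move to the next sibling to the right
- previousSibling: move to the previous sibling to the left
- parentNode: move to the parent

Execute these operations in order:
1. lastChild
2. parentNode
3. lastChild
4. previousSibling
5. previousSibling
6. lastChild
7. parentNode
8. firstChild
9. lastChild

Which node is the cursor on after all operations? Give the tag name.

After 1 (lastChild): form
After 2 (parentNode): article
After 3 (lastChild): form
After 4 (previousSibling): a
After 5 (previousSibling): label
After 6 (lastChild): head
After 7 (parentNode): label
After 8 (firstChild): h3
After 9 (lastChild): li

Answer: li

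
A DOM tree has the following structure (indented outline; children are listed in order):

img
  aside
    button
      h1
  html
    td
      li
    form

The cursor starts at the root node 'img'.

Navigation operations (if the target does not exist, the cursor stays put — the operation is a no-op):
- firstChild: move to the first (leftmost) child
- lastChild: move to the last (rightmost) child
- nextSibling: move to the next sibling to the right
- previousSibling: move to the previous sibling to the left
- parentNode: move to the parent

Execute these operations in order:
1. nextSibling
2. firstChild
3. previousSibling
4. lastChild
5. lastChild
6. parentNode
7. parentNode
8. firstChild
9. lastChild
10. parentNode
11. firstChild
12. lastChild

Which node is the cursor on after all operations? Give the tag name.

After 1 (nextSibling): img (no-op, stayed)
After 2 (firstChild): aside
After 3 (previousSibling): aside (no-op, stayed)
After 4 (lastChild): button
After 5 (lastChild): h1
After 6 (parentNode): button
After 7 (parentNode): aside
After 8 (firstChild): button
After 9 (lastChild): h1
After 10 (parentNode): button
After 11 (firstChild): h1
After 12 (lastChild): h1 (no-op, stayed)

Answer: h1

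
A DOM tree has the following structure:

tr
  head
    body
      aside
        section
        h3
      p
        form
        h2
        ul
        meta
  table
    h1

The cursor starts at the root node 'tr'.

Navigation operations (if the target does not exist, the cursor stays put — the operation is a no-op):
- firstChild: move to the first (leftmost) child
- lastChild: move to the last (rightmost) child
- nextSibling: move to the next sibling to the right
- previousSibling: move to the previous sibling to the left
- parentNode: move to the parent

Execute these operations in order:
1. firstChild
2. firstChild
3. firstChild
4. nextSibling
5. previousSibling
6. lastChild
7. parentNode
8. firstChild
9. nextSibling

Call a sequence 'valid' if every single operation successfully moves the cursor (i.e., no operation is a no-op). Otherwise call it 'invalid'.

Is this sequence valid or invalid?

After 1 (firstChild): head
After 2 (firstChild): body
After 3 (firstChild): aside
After 4 (nextSibling): p
After 5 (previousSibling): aside
After 6 (lastChild): h3
After 7 (parentNode): aside
After 8 (firstChild): section
After 9 (nextSibling): h3

Answer: valid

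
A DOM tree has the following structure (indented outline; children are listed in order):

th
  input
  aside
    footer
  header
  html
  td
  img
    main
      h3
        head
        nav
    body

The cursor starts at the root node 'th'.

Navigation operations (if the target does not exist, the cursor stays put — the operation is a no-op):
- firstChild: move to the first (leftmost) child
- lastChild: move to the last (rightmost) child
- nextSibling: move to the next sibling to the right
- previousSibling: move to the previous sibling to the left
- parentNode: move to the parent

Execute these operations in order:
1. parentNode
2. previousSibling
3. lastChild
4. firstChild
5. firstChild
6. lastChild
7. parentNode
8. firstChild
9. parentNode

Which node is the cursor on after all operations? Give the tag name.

Answer: h3

Derivation:
After 1 (parentNode): th (no-op, stayed)
After 2 (previousSibling): th (no-op, stayed)
After 3 (lastChild): img
After 4 (firstChild): main
After 5 (firstChild): h3
After 6 (lastChild): nav
After 7 (parentNode): h3
After 8 (firstChild): head
After 9 (parentNode): h3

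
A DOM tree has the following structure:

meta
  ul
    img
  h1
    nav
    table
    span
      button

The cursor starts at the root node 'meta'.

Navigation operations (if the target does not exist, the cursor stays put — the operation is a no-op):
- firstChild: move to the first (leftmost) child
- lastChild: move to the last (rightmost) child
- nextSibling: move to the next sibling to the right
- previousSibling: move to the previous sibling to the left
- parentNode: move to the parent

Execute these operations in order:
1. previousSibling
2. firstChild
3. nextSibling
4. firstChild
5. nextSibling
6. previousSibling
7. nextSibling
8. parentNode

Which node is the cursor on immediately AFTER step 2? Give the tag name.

After 1 (previousSibling): meta (no-op, stayed)
After 2 (firstChild): ul

Answer: ul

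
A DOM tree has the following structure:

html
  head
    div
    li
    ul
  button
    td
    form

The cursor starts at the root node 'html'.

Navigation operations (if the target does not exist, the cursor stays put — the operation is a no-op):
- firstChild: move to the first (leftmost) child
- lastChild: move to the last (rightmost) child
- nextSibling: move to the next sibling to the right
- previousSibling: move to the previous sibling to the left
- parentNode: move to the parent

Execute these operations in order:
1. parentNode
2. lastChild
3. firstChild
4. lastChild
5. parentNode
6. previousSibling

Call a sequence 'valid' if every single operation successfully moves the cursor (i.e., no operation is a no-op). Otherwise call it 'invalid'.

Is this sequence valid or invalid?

Answer: invalid

Derivation:
After 1 (parentNode): html (no-op, stayed)
After 2 (lastChild): button
After 3 (firstChild): td
After 4 (lastChild): td (no-op, stayed)
After 5 (parentNode): button
After 6 (previousSibling): head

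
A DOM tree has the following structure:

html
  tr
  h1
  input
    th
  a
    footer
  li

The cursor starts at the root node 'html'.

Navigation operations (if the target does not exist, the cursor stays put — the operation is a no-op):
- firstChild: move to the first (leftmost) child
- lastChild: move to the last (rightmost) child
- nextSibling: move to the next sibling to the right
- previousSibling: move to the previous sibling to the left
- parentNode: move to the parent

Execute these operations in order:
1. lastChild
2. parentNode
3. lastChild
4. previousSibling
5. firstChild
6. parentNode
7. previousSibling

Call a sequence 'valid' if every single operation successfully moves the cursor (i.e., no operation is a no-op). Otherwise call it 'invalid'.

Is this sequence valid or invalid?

Answer: valid

Derivation:
After 1 (lastChild): li
After 2 (parentNode): html
After 3 (lastChild): li
After 4 (previousSibling): a
After 5 (firstChild): footer
After 6 (parentNode): a
After 7 (previousSibling): input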